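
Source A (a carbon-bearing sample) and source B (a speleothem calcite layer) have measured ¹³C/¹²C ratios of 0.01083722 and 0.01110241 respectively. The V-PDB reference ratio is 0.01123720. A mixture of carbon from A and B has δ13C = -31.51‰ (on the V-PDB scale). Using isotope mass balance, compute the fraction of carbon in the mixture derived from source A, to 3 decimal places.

0.827

δ_A = (0.01083722/0.01123720 − 1)×1000 = (0.964406 − 1)×1000 = -35.594‰
δ_B = (0.01110241/0.01123720 − 1)×1000 = (0.988005 − 1)×1000 = -11.995‰
f_A = (δ_mix − δ_B)/(δ_A − δ_B) = (-31.51 − (-11.995))/(-35.594 − (-11.995))
f_A = -19.515 / -23.599 = 0.8269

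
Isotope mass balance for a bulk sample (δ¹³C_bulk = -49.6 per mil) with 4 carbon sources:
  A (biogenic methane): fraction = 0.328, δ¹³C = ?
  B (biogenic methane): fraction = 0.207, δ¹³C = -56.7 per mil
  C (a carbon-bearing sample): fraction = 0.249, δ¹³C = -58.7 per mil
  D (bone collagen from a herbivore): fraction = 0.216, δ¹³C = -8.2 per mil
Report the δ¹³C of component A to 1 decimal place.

-65.5 per mil

Isotope mass balance: δ_bulk = Σ fᵢ·δᵢ.
-49.6 = 0.328×δ_A + 0.207×(-56.7) + 0.249×(-58.7) + 0.216×(-8.2)
0.328·δ_A = -49.6 − (-28.124) = -21.476
δ_A = -21.476 / 0.328 = -65.47 per mil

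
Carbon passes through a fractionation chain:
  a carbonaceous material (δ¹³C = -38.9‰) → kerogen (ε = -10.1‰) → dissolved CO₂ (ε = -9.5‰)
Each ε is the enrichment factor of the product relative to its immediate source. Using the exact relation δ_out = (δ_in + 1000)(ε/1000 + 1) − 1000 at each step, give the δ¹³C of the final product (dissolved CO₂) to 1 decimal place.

step 1: δ = (-38.90 + 1000)·(-10.1/1000 + 1) − 1000 = -48.61‰
step 2: δ = (-48.61 + 1000)·(-9.5/1000 + 1) − 1000 = -57.65‰

-57.6‰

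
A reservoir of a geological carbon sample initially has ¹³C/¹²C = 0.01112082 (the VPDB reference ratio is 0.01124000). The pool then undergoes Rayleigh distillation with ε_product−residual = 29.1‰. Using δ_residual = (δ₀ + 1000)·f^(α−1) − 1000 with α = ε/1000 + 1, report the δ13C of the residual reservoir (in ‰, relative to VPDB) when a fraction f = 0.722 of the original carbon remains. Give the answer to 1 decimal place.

-19.9‰

δ₀ = (0.01112082/0.01124000 − 1)×1000 = (0.989397 − 1)×1000 = -10.603‰
α − 1 = ε/1000 = 0.0291
f^(α−1) = 0.722^(0.0291) = 0.990566
δ_res = (-10.603 + 1000) × 0.990566 − 1000 = 980.063 − 1000 = -19.94‰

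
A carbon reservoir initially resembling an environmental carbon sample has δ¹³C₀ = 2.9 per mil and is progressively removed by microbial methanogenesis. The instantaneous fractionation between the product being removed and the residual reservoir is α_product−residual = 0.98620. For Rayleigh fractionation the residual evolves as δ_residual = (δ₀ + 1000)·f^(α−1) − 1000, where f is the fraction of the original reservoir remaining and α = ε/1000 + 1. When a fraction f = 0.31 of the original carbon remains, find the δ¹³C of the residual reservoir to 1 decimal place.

19.2 per mil

Rayleigh residual: δ_res = (δ₀ + 1000)·f^(α−1) − 1000
α − 1 = -0.01380
f^(α−1) = 0.31^(-0.01380) = 1.016294
δ_res = (2.9 + 1000) × 1.016294 − 1000 = 1019.241 − 1000 = 19.24 per mil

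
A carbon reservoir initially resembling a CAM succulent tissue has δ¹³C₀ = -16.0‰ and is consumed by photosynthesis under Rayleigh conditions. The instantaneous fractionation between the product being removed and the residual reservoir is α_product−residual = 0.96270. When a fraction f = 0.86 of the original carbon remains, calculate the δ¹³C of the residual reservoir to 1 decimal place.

Rayleigh residual: δ_res = (δ₀ + 1000)·f^(α−1) − 1000
α − 1 = -0.03730
f^(α−1) = 0.86^(-0.03730) = 1.005642
δ_res = (-16.0 + 1000) × 1.005642 − 1000 = 989.551 − 1000 = -10.45‰

-10.4‰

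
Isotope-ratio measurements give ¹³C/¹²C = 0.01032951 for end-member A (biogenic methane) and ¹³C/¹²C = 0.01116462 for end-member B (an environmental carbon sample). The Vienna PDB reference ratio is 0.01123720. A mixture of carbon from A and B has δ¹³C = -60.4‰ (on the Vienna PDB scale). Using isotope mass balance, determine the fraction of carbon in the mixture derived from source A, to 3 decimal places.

0.726

δ_A = (0.01032951/0.01123720 − 1)×1000 = (0.919225 − 1)×1000 = -80.775‰
δ_B = (0.01116462/0.01123720 − 1)×1000 = (0.993541 − 1)×1000 = -6.459‰
f_A = (δ_mix − δ_B)/(δ_A − δ_B) = (-60.4 − (-6.459))/(-80.775 − (-6.459))
f_A = -53.941 / -74.317 = 0.7258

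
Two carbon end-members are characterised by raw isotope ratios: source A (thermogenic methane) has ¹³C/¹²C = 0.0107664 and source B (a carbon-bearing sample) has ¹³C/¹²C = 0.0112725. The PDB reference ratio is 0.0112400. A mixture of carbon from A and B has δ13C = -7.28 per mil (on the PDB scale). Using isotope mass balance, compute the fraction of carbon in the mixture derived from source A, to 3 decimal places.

0.226

δ_A = (0.0107664/0.0112400 − 1)×1000 = (0.957865 − 1)×1000 = -42.135 per mil
δ_B = (0.0112725/0.0112400 − 1)×1000 = (1.002891 − 1)×1000 = 2.891 per mil
f_A = (δ_mix − δ_B)/(δ_A − δ_B) = (-7.28 − (2.891))/(-42.135 − (2.891))
f_A = -10.171 / -45.027 = 0.2259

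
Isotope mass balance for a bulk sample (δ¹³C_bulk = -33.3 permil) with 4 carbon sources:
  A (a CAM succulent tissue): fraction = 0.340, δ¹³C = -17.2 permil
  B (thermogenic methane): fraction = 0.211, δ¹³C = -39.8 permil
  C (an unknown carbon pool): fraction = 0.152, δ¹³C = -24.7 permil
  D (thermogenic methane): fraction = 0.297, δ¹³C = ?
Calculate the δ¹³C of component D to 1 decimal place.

Isotope mass balance: δ_bulk = Σ fᵢ·δᵢ.
-33.3 = 0.340×(-17.2) + 0.211×(-39.8) + 0.152×(-24.7) + 0.297×δ_D
0.297·δ_D = -33.3 − (-18.000) = -15.300
δ_D = -15.300 / 0.297 = -51.51 permil

-51.5 permil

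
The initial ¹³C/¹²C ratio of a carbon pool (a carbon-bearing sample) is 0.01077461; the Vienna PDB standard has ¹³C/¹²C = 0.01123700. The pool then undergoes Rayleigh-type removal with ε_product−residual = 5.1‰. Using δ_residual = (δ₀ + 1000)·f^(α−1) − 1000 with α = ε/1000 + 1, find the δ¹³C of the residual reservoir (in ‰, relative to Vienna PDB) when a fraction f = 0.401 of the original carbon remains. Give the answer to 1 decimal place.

-45.6‰

δ₀ = (0.01077461/0.01123700 − 1)×1000 = (0.958851 − 1)×1000 = -41.149‰
α − 1 = ε/1000 = 0.0051
f^(α−1) = 0.401^(0.0051) = 0.995350
δ_res = (-41.149 + 1000) × 0.995350 − 1000 = 954.393 − 1000 = -45.61‰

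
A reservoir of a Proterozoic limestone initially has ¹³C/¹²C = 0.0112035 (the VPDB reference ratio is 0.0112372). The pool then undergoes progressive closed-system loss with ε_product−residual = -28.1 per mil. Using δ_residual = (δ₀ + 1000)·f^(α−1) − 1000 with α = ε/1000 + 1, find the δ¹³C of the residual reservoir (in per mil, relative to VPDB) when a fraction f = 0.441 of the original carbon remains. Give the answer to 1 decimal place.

20.2 per mil

δ₀ = (0.0112035/0.0112372 − 1)×1000 = (0.997001 − 1)×1000 = -2.999 per mil
α − 1 = ε/1000 = -0.0281
f^(α−1) = 0.441^(-0.0281) = 1.023272
δ_res = (-2.999 + 1000) × 1.023272 − 1000 = 1020.204 − 1000 = 20.20 per mil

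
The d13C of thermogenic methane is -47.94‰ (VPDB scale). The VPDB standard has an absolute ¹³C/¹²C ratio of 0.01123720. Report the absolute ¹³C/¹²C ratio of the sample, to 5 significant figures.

0.010698

R_sample = R_standard × (d13C/1000 + 1)
R_sample = 0.01123720 × (-47.94/1000 + 1) = 0.01123720 × 0.952060
R_sample = 0.0106985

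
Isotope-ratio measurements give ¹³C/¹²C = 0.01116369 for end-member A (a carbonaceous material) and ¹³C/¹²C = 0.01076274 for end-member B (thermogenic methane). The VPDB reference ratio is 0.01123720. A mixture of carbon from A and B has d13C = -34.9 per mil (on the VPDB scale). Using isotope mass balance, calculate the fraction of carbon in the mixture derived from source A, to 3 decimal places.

0.205

δ_A = (0.01116369/0.01123720 − 1)×1000 = (0.993458 − 1)×1000 = -6.542 per mil
δ_B = (0.01076274/0.01123720 − 1)×1000 = (0.957778 − 1)×1000 = -42.222 per mil
f_A = (δ_mix − δ_B)/(δ_A − δ_B) = (-34.9 − (-42.222))/(-6.542 − (-42.222))
f_A = 7.322 / 35.681 = 0.2052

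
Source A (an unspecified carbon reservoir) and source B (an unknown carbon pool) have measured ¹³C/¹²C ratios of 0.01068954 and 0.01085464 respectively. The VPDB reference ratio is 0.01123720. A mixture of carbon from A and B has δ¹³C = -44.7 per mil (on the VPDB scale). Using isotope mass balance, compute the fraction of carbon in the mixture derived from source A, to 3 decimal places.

0.725

δ_A = (0.01068954/0.01123720 − 1)×1000 = (0.951264 − 1)×1000 = -48.736 per mil
δ_B = (0.01085464/0.01123720 − 1)×1000 = (0.965956 − 1)×1000 = -34.044 per mil
f_A = (δ_mix − δ_B)/(δ_A − δ_B) = (-44.7 − (-34.044))/(-48.736 − (-34.044))
f_A = -10.656 / -14.692 = 0.7253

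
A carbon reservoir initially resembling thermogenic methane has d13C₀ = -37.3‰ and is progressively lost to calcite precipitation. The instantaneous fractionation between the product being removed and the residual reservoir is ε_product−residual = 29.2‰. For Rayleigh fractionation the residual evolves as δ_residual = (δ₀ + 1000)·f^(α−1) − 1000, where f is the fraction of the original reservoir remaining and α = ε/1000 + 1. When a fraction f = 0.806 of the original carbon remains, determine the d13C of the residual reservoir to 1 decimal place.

Rayleigh residual: δ_res = (δ₀ + 1000)·f^(α−1) − 1000
α = ε/1000 + 1 = 1.02920, so α − 1 = 0.02920
f^(α−1) = 0.806^(0.02920) = 0.993722
δ_res = (-37.3 + 1000) × 0.993722 − 1000 = 956.656 − 1000 = -43.34‰

-43.3‰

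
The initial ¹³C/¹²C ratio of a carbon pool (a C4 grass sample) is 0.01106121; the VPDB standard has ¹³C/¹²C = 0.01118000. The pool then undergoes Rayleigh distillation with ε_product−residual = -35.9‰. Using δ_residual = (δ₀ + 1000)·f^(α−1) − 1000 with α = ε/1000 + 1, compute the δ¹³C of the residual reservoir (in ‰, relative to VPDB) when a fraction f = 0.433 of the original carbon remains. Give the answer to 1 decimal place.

δ₀ = (0.01106121/0.01118000 − 1)×1000 = (0.989375 − 1)×1000 = -10.625‰
α − 1 = ε/1000 = -0.0359
f^(α−1) = 0.433^(-0.0359) = 1.030505
δ_res = (-10.625 + 1000) × 1.030505 − 1000 = 1019.556 − 1000 = 19.56‰

19.6‰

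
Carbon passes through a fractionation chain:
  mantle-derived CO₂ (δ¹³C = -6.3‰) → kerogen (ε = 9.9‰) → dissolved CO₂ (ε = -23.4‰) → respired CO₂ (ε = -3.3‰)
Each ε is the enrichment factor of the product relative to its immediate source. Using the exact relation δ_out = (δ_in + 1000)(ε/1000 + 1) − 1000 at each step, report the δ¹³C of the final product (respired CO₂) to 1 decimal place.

-23.2‰

step 1: δ = (-6.30 + 1000)·(9.9/1000 + 1) − 1000 = 3.54‰
step 2: δ = (3.54 + 1000)·(-23.4/1000 + 1) − 1000 = -19.95‰
step 3: δ = (-19.95 + 1000)·(-3.3/1000 + 1) − 1000 = -23.18‰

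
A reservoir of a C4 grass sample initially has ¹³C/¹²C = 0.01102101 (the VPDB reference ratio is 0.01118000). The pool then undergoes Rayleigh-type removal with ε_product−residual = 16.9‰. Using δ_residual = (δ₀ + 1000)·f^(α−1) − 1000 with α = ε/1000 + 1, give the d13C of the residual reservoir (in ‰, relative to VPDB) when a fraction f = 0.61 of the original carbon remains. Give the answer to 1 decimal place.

δ₀ = (0.01102101/0.01118000 − 1)×1000 = (0.985779 − 1)×1000 = -14.221‰
α − 1 = ε/1000 = 0.0169
f^(α−1) = 0.61^(0.0169) = 0.991681
δ_res = (-14.221 + 1000) × 0.991681 − 1000 = 977.579 − 1000 = -22.42‰

-22.4‰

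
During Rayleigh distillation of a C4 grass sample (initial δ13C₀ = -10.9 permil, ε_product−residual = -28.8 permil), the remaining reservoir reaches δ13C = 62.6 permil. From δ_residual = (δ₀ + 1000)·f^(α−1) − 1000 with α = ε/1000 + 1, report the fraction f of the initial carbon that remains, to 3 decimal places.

0.083

α − 1 = ε/1000 = -0.0288
(δ_res + 1000)/(δ₀ + 1000) = (62.6 + 1000)/(-10.9 + 1000) = 1062.6/989.1 = 1.074310
f = 1.074310^(1/-0.0288) = exp(ln(1.074310)/-0.0288) = exp(0.07168/-0.0288)
f = exp(-2.4888) = 0.0830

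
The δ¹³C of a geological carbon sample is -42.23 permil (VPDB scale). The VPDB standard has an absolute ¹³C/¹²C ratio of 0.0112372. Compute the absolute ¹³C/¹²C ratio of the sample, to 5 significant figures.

0.010763

R_sample = R_standard × (δ¹³C/1000 + 1)
R_sample = 0.0112372 × (-42.23/1000 + 1) = 0.0112372 × 0.957770
R_sample = 0.0107627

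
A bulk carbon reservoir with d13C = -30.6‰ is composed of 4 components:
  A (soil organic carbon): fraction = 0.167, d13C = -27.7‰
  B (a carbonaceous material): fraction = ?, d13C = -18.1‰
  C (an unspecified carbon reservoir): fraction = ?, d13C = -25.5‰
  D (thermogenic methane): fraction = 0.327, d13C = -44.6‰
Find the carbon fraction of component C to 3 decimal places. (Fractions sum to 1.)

Let f_C and f_B be the unknown fractions; fractions sum to 1 so f_C + f_B = 0.506.
Mass balance: Σ fᵢ·δᵢ = δ_bulk ⇒ f_C·(-25.5) + f_B·(-18.1) = -30.6 − (-19.210) = -11.390
Substitute f_B = 0.506 − f_C:
f_C·(-25.5 − -18.1) = -11.390 − 0.506×(-18.1) = -2.231
f_C = -2.231 / -7.4 = 0.3015

0.302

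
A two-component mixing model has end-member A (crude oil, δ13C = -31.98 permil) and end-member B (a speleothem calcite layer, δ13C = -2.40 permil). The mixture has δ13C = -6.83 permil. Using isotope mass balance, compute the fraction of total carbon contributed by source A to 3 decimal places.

δ_mix = f_A·δ_A + (1 − f_A)·δ_B  ⇒  f_A = (δ_mix − δ_B)/(δ_A − δ_B)
f_A = (-6.83 − (-2.40)) / (-31.98 − (-2.40))
f_A = -4.43 / -29.58 = 0.1498

0.150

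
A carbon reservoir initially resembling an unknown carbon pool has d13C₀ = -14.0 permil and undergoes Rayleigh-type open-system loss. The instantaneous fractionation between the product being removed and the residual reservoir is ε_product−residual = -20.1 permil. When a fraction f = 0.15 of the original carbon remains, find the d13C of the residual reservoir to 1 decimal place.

24.3 permil

Rayleigh residual: δ_res = (δ₀ + 1000)·f^(α−1) − 1000
α = ε/1000 + 1 = 0.97990, so α − 1 = -0.02010
f^(α−1) = 0.15^(-0.02010) = 1.038868
δ_res = (-14.0 + 1000) × 1.038868 − 1000 = 1024.324 − 1000 = 24.32 permil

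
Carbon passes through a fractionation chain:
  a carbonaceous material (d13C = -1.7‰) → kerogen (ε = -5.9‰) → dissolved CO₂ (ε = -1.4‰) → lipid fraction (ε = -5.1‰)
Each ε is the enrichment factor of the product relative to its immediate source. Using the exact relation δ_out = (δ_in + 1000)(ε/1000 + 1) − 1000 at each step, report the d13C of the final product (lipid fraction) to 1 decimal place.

-14.0‰

step 1: δ = (-1.70 + 1000)·(-5.9/1000 + 1) − 1000 = -7.59‰
step 2: δ = (-7.59 + 1000)·(-1.4/1000 + 1) − 1000 = -8.98‰
step 3: δ = (-8.98 + 1000)·(-5.1/1000 + 1) − 1000 = -14.03‰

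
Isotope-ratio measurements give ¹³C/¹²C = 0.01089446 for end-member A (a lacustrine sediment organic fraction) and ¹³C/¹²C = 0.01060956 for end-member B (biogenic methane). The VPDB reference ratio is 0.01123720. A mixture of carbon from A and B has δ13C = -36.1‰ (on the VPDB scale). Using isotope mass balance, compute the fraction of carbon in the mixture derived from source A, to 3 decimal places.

0.779

δ_A = (0.01089446/0.01123720 − 1)×1000 = (0.969500 − 1)×1000 = -30.500‰
δ_B = (0.01060956/0.01123720 − 1)×1000 = (0.944146 − 1)×1000 = -55.854‰
f_A = (δ_mix − δ_B)/(δ_A − δ_B) = (-36.1 − (-55.854))/(-30.500 − (-55.854))
f_A = 19.754 / 25.353 = 0.7791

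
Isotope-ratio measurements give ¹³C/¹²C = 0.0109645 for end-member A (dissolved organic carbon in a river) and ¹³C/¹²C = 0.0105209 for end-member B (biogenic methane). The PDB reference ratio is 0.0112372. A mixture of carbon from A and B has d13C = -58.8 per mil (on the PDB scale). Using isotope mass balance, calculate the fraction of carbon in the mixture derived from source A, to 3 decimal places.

0.125

δ_A = (0.0109645/0.0112372 − 1)×1000 = (0.975732 − 1)×1000 = -24.268 per mil
δ_B = (0.0105209/0.0112372 − 1)×1000 = (0.936256 − 1)×1000 = -63.744 per mil
f_A = (δ_mix − δ_B)/(δ_A − δ_B) = (-58.8 − (-63.744))/(-24.268 − (-63.744))
f_A = 4.944 / 39.476 = 0.1252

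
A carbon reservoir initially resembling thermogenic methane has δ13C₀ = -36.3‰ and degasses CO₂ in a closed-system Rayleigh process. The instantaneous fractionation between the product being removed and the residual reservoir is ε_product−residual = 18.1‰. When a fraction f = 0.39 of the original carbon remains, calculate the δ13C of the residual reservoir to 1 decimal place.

Rayleigh residual: δ_res = (δ₀ + 1000)·f^(α−1) − 1000
α = ε/1000 + 1 = 1.01810, so α − 1 = 0.01810
f^(α−1) = 0.39^(0.01810) = 0.983101
δ_res = (-36.3 + 1000) × 0.983101 − 1000 = 947.415 − 1000 = -52.59‰

-52.6‰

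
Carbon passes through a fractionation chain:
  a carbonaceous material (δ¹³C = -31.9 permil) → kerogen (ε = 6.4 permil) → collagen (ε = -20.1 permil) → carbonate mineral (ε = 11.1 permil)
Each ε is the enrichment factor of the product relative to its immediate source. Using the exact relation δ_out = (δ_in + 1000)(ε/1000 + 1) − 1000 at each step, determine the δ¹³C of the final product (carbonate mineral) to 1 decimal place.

step 1: δ = (-31.90 + 1000)·(6.4/1000 + 1) − 1000 = -25.70 permil
step 2: δ = (-25.70 + 1000)·(-20.1/1000 + 1) − 1000 = -45.29 permil
step 3: δ = (-45.29 + 1000)·(11.1/1000 + 1) − 1000 = -34.69 permil

-34.7 permil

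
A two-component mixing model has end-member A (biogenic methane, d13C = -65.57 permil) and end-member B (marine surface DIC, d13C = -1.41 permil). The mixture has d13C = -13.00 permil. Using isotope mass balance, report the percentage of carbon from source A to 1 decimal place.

18.1%

δ_mix = f_A·δ_A + (1 − f_A)·δ_B  ⇒  f_A = (δ_mix − δ_B)/(δ_A − δ_B)
f_A = (-13.00 − (-1.41)) / (-65.57 − (-1.41))
f_A = -11.59 / -64.16 = 0.1806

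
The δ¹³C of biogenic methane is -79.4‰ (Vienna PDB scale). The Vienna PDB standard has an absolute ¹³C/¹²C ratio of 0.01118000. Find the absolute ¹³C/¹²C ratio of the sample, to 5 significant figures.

0.010292

R_sample = R_standard × (δ¹³C/1000 + 1)
R_sample = 0.01118000 × (-79.4/1000 + 1) = 0.01118000 × 0.920600
R_sample = 0.0102923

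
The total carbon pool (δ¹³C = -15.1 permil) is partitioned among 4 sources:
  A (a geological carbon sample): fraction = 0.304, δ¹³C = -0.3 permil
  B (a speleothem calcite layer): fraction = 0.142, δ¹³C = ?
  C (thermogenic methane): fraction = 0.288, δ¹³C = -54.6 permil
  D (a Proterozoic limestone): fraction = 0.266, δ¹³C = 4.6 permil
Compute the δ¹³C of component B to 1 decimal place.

-3.6 permil

Isotope mass balance: δ_bulk = Σ fᵢ·δᵢ.
-15.1 = 0.304×(-0.3) + 0.142×δ_B + 0.288×(-54.6) + 0.266×(4.6)
0.142·δ_B = -15.1 − (-14.592) = -0.508
δ_B = -0.508 / 0.142 = -3.57 permil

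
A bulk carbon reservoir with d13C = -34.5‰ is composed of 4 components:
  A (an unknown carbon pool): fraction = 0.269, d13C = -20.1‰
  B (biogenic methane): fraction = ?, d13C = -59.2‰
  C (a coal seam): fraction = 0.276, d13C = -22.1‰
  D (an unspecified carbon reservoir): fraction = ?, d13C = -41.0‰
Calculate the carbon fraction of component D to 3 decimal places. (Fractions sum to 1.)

0.217

Let f_D and f_B be the unknown fractions; fractions sum to 1 so f_D + f_B = 0.455.
Mass balance: Σ fᵢ·δᵢ = δ_bulk ⇒ f_D·(-41.0) + f_B·(-59.2) = -34.5 − (-11.507) = -22.993
Substitute f_B = 0.455 − f_D:
f_D·(-41.0 − -59.2) = -22.993 − 0.455×(-59.2) = 3.943
f_D = 3.943 / 18.2 = 0.2166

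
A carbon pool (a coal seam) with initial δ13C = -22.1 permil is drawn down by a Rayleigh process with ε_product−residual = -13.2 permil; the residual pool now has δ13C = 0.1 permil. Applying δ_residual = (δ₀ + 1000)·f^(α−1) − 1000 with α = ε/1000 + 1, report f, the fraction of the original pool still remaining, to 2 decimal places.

0.18

α − 1 = ε/1000 = -0.0132
(δ_res + 1000)/(δ₀ + 1000) = (0.1 + 1000)/(-22.1 + 1000) = 1000.1/977.9 = 1.022702
f = 1.022702^(1/-0.0132) = exp(ln(1.022702)/-0.0132) = exp(0.02245/-0.0132)
f = exp(-1.7006) = 0.1826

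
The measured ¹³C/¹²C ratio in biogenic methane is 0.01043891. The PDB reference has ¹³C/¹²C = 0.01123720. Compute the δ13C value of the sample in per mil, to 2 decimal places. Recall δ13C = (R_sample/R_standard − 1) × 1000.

δ13C = (R_sample / R_standard − 1) × 1000
R_sample / R_standard = 0.01043891 / 0.01123720 = 0.928960
δ13C = (0.928960 − 1) × 1000 = -71.040 per mil

-71.04 per mil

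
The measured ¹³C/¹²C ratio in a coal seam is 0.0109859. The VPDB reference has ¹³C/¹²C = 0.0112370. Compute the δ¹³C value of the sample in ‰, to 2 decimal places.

δ¹³C = (R_sample / R_standard − 1) × 1000
R_sample / R_standard = 0.0109859 / 0.0112370 = 0.977654
δ¹³C = (0.977654 − 1) × 1000 = -22.346‰

-22.35‰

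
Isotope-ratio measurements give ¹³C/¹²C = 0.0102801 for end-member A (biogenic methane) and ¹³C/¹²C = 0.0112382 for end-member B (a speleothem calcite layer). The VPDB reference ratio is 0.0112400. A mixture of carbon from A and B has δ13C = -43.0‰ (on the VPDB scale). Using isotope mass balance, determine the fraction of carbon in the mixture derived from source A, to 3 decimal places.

0.503

δ_A = (0.0102801/0.0112400 − 1)×1000 = (0.914600 − 1)×1000 = -85.400‰
δ_B = (0.0112382/0.0112400 − 1)×1000 = (0.999840 − 1)×1000 = -0.160‰
f_A = (δ_mix − δ_B)/(δ_A − δ_B) = (-43.0 − (-0.160))/(-85.400 − (-0.160))
f_A = -42.840 / -85.240 = 0.5026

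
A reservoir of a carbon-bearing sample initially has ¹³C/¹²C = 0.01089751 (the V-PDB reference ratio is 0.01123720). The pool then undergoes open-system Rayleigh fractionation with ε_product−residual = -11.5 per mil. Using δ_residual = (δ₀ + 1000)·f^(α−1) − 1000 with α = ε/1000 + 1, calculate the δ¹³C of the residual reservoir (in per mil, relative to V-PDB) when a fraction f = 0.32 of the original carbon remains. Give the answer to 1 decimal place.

-17.4 per mil

δ₀ = (0.01089751/0.01123720 − 1)×1000 = (0.969771 − 1)×1000 = -30.229 per mil
α − 1 = ε/1000 = -0.0115
f^(α−1) = 0.32^(-0.0115) = 1.013190
δ_res = (-30.229 + 1000) × 1.013190 − 1000 = 982.562 − 1000 = -17.44 per mil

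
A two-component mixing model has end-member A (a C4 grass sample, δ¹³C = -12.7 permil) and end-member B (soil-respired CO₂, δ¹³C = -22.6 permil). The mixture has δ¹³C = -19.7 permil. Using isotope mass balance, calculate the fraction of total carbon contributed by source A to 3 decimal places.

0.293

δ_mix = f_A·δ_A + (1 − f_A)·δ_B  ⇒  f_A = (δ_mix − δ_B)/(δ_A − δ_B)
f_A = (-19.7 − (-22.6)) / (-12.7 − (-22.6))
f_A = 2.9 / 9.9 = 0.2929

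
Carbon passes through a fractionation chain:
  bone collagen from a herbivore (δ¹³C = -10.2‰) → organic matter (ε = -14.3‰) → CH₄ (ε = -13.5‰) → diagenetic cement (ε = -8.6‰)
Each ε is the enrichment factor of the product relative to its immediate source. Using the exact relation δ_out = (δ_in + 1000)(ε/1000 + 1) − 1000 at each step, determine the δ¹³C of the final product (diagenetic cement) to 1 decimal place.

-45.8‰

step 1: δ = (-10.20 + 1000)·(-14.3/1000 + 1) − 1000 = -24.35‰
step 2: δ = (-24.35 + 1000)·(-13.5/1000 + 1) − 1000 = -37.53‰
step 3: δ = (-37.53 + 1000)·(-8.6/1000 + 1) − 1000 = -45.80‰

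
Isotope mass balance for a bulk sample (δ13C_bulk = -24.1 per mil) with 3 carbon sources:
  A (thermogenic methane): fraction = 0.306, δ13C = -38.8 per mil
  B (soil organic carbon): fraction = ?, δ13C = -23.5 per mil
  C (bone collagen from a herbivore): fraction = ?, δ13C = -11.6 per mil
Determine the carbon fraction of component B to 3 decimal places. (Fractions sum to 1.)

0.351

Let f_B and f_C be the unknown fractions; fractions sum to 1 so f_B + f_C = 0.694.
Mass balance: Σ fᵢ·δᵢ = δ_bulk ⇒ f_B·(-23.5) + f_C·(-11.6) = -24.1 − (-11.873) = -12.227
Substitute f_C = 0.694 − f_B:
f_B·(-23.5 − -11.6) = -12.227 − 0.694×(-11.6) = -4.177
f_B = -4.177 / -11.9 = 0.3510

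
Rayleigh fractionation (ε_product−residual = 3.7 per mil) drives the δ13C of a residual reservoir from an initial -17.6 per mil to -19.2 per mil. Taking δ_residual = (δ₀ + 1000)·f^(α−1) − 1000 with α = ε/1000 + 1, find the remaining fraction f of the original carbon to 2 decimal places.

α − 1 = ε/1000 = 0.0037
(δ_res + 1000)/(δ₀ + 1000) = (-19.2 + 1000)/(-17.6 + 1000) = 980.8/982.4 = 0.998371
f = 0.998371^(1/0.0037) = exp(ln(0.998371)/0.0037) = exp(-0.00163/0.0037)
f = exp(-0.4405) = 0.6437

0.64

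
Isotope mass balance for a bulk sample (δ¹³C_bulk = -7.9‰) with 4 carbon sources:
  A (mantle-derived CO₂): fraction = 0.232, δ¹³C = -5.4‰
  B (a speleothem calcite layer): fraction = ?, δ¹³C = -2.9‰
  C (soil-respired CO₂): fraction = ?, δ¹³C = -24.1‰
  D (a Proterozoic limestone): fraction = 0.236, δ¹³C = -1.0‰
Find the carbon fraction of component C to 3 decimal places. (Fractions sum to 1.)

0.230

Let f_C and f_B be the unknown fractions; fractions sum to 1 so f_C + f_B = 0.532.
Mass balance: Σ fᵢ·δᵢ = δ_bulk ⇒ f_C·(-24.1) + f_B·(-2.9) = -7.9 − (-1.489) = -6.411
Substitute f_B = 0.532 − f_C:
f_C·(-24.1 − -2.9) = -6.411 − 0.532×(-2.9) = -4.868
f_C = -4.868 / -21.2 = 0.2296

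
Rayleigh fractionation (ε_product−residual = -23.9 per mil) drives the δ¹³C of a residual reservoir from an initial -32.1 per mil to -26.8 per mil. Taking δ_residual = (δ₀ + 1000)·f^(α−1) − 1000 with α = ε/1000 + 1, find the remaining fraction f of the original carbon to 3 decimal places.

α − 1 = ε/1000 = -0.0239
(δ_res + 1000)/(δ₀ + 1000) = (-26.8 + 1000)/(-32.1 + 1000) = 973.2/967.9 = 1.005476
f = 1.005476^(1/-0.0239) = exp(ln(1.005476)/-0.0239) = exp(0.00546/-0.0239)
f = exp(-0.2285) = 0.7957

0.796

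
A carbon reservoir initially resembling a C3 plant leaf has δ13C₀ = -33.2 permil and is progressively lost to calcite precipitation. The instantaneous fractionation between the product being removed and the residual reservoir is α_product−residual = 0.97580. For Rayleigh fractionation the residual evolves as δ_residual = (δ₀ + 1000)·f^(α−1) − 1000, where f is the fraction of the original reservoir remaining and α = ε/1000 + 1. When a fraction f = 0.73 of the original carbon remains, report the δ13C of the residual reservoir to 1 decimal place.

-25.8 permil

Rayleigh residual: δ_res = (δ₀ + 1000)·f^(α−1) − 1000
α − 1 = -0.02420
f^(α−1) = 0.73^(-0.02420) = 1.007645
δ_res = (-33.2 + 1000) × 1.007645 − 1000 = 974.191 − 1000 = -25.81 permil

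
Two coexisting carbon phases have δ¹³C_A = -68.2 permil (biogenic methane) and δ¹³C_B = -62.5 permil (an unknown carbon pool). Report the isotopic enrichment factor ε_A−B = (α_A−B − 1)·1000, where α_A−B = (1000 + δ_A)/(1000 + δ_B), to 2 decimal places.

α_A−B = (1000 + -68.2) / (1000 + -62.5) = 931.8 / 937.5 = 0.993920
ε_A−B = (0.993920 − 1) × 1000 = -6.080 permil
(The approximation ε ≈ δ_A − δ_B would give -5.7 permil.)

-6.08 permil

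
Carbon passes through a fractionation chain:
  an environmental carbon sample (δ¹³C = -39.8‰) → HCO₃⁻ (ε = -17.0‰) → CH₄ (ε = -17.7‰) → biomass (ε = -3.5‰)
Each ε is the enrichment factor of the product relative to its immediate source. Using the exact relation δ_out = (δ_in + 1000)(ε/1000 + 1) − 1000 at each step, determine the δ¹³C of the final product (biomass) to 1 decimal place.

-76.1‰

step 1: δ = (-39.80 + 1000)·(-17.0/1000 + 1) − 1000 = -56.12‰
step 2: δ = (-56.12 + 1000)·(-17.7/1000 + 1) − 1000 = -72.83‰
step 3: δ = (-72.83 + 1000)·(-3.5/1000 + 1) − 1000 = -76.08‰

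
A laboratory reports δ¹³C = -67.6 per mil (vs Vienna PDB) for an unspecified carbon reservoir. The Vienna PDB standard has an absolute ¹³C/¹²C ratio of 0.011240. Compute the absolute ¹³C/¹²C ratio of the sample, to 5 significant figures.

R_sample = R_standard × (δ¹³C/1000 + 1)
R_sample = 0.011240 × (-67.6/1000 + 1) = 0.011240 × 0.932400
R_sample = 0.0104802

0.010480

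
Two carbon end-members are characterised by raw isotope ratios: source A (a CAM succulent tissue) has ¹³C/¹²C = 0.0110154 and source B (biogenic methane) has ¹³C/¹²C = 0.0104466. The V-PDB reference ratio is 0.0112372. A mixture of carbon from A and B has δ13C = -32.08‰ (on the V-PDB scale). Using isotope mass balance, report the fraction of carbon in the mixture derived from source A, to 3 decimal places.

δ_A = (0.0110154/0.0112372 − 1)×1000 = (0.980262 − 1)×1000 = -19.738‰
δ_B = (0.0104466/0.0112372 − 1)×1000 = (0.929644 − 1)×1000 = -70.356‰
f_A = (δ_mix − δ_B)/(δ_A − δ_B) = (-32.08 − (-70.356))/(-19.738 − (-70.356))
f_A = 38.276 / 50.618 = 0.7562

0.756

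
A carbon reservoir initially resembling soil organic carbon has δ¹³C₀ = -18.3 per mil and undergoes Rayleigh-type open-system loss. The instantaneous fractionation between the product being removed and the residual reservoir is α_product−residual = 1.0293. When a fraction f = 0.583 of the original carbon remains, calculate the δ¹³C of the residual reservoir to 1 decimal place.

Rayleigh residual: δ_res = (δ₀ + 1000)·f^(α−1) − 1000
α − 1 = 0.02930
f^(α−1) = 0.583^(0.02930) = 0.984315
δ_res = (-18.3 + 1000) × 0.984315 − 1000 = 966.302 − 1000 = -33.70 per mil

-33.7 per mil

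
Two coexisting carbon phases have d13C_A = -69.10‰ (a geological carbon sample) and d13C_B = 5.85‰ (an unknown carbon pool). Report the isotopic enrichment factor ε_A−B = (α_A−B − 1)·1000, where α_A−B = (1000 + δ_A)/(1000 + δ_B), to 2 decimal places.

α_A−B = (1000 + -69.10) / (1000 + 5.85) = 930.90 / 1005.85 = 0.925486
ε_A−B = (0.925486 − 1) × 1000 = -74.514‰
(The approximation ε ≈ δ_A − δ_B would give -74.95‰.)

-74.51‰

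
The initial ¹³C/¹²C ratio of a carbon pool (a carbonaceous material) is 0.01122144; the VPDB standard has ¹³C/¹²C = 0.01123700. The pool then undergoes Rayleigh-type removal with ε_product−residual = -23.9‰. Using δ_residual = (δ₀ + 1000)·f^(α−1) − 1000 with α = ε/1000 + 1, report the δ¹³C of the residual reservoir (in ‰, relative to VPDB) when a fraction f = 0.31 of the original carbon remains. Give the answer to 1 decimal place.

δ₀ = (0.01122144/0.01123700 − 1)×1000 = (0.998615 − 1)×1000 = -1.385‰
α − 1 = ε/1000 = -0.0239
f^(α−1) = 0.31^(-0.0239) = 1.028387
δ_res = (-1.385 + 1000) × 1.028387 − 1000 = 1026.963 − 1000 = 26.96‰

27.0‰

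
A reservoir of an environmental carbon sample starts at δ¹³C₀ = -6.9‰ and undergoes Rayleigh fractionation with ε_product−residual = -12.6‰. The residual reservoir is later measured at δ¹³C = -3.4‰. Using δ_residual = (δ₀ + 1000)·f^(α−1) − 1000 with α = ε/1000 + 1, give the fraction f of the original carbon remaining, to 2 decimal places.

0.76

α − 1 = ε/1000 = -0.0126
(δ_res + 1000)/(δ₀ + 1000) = (-3.4 + 1000)/(-6.9 + 1000) = 996.6/993.1 = 1.003524
f = 1.003524^(1/-0.0126) = exp(ln(1.003524)/-0.0126) = exp(0.00352/-0.0126)
f = exp(-0.2792) = 0.7564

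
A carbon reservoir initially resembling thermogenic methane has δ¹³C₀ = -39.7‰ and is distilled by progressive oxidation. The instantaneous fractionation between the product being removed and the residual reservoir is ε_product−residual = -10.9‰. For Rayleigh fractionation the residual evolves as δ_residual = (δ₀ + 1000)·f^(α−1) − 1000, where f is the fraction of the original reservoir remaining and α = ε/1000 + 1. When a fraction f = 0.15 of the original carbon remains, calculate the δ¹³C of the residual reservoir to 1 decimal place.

Rayleigh residual: δ_res = (δ₀ + 1000)·f^(α−1) − 1000
α = ε/1000 + 1 = 0.98910, so α − 1 = -0.01090
f^(α−1) = 0.15^(-0.01090) = 1.020894
δ_res = (-39.7 + 1000) × 1.020894 − 1000 = 980.364 − 1000 = -19.64‰

-19.6‰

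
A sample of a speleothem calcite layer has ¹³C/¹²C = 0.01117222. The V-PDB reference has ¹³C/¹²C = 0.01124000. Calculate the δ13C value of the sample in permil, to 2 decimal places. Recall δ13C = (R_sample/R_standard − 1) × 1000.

-6.03 permil

δ13C = (R_sample / R_standard − 1) × 1000
R_sample / R_standard = 0.01117222 / 0.01124000 = 0.993970
δ13C = (0.993970 − 1) × 1000 = -6.030 permil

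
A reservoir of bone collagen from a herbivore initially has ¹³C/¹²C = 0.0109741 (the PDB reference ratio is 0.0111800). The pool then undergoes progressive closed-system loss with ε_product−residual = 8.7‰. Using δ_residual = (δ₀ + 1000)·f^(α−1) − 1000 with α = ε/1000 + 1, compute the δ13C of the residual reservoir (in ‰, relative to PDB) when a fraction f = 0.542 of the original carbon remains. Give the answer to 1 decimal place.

δ₀ = (0.0109741/0.0111800 − 1)×1000 = (0.981583 − 1)×1000 = -18.417‰
α − 1 = ε/1000 = 0.0087
f^(α−1) = 0.542^(0.0087) = 0.994686
δ_res = (-18.417 + 1000) × 0.994686 − 1000 = 976.367 − 1000 = -23.63‰

-23.6‰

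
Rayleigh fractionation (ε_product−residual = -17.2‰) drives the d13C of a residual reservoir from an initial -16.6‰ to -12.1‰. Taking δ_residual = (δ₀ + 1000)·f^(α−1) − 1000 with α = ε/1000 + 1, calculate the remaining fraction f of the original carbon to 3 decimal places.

0.767

α − 1 = ε/1000 = -0.0172
(δ_res + 1000)/(δ₀ + 1000) = (-12.1 + 1000)/(-16.6 + 1000) = 987.9/983.4 = 1.004576
f = 1.004576^(1/-0.0172) = exp(ln(1.004576)/-0.0172) = exp(0.00457/-0.0172)
f = exp(-0.2654) = 0.7669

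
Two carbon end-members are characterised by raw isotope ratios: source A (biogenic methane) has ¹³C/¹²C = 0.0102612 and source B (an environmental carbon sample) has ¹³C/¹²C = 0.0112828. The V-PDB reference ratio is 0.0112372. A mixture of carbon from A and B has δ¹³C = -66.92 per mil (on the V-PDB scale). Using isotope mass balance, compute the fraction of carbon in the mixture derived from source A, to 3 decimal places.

δ_A = (0.0102612/0.0112372 − 1)×1000 = (0.913146 − 1)×1000 = -86.854 per mil
δ_B = (0.0112828/0.0112372 − 1)×1000 = (1.004058 − 1)×1000 = 4.058 per mil
f_A = (δ_mix − δ_B)/(δ_A − δ_B) = (-66.92 − (4.058))/(-86.854 − (4.058))
f_A = -70.978 / -90.912 = 0.7807

0.781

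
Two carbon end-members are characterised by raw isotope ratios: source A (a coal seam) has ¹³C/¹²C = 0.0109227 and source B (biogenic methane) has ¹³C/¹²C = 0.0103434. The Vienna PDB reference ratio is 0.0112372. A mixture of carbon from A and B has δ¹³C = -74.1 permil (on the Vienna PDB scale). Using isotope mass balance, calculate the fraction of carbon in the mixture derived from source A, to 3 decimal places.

0.106

δ_A = (0.0109227/0.0112372 − 1)×1000 = (0.972013 − 1)×1000 = -27.987 permil
δ_B = (0.0103434/0.0112372 − 1)×1000 = (0.920461 − 1)×1000 = -79.539 permil
f_A = (δ_mix − δ_B)/(δ_A − δ_B) = (-74.1 − (-79.539))/(-27.987 − (-79.539))
f_A = 5.439 / 51.552 = 0.1055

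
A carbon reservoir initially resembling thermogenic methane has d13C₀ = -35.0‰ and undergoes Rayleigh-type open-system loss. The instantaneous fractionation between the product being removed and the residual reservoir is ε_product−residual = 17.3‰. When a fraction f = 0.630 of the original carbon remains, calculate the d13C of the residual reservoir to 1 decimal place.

Rayleigh residual: δ_res = (δ₀ + 1000)·f^(α−1) − 1000
α = ε/1000 + 1 = 1.01730, so α − 1 = 0.01730
f^(α−1) = 0.630^(0.01730) = 0.992039
δ_res = (-35.0 + 1000) × 0.992039 − 1000 = 957.317 − 1000 = -42.68‰

-42.7‰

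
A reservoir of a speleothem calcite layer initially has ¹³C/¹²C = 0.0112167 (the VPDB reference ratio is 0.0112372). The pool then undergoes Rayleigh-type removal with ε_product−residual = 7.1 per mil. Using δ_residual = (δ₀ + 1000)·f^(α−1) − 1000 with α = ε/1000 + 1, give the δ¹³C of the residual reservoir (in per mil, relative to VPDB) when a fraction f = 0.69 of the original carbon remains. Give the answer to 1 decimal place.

-4.5 per mil

δ₀ = (0.0112167/0.0112372 − 1)×1000 = (0.998176 − 1)×1000 = -1.824 per mil
α − 1 = ε/1000 = 0.0071
f^(α−1) = 0.69^(0.0071) = 0.997369
δ_res = (-1.824 + 1000) × 0.997369 − 1000 = 995.549 − 1000 = -4.45 per mil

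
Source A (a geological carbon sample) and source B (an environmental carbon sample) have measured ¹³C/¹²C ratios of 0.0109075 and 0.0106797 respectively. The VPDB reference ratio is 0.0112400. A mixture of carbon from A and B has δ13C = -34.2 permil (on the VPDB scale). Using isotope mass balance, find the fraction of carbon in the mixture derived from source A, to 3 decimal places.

δ_A = (0.0109075/0.0112400 − 1)×1000 = (0.970418 − 1)×1000 = -29.582 permil
δ_B = (0.0106797/0.0112400 − 1)×1000 = (0.950151 − 1)×1000 = -49.849 permil
f_A = (δ_mix − δ_B)/(δ_A − δ_B) = (-34.2 − (-49.849))/(-29.582 − (-49.849))
f_A = 15.649 / 20.267 = 0.7721

0.772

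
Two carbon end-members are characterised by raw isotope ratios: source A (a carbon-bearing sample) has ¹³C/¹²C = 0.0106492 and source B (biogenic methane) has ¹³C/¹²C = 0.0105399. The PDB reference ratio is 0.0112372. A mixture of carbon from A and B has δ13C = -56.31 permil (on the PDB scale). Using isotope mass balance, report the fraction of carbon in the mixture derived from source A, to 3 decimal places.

δ_A = (0.0106492/0.0112372 − 1)×1000 = (0.947674 − 1)×1000 = -52.326 permil
δ_B = (0.0105399/0.0112372 − 1)×1000 = (0.937947 − 1)×1000 = -62.053 permil
f_A = (δ_mix − δ_B)/(δ_A − δ_B) = (-56.31 − (-62.053))/(-52.326 − (-62.053))
f_A = 5.743 / 9.727 = 0.5904

0.590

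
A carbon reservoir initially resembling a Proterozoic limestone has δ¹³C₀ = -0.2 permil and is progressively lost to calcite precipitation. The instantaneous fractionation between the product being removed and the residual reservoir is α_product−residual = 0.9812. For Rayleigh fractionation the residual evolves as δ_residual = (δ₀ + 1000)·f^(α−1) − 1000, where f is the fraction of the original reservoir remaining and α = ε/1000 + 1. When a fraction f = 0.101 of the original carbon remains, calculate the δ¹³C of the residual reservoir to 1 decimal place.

Rayleigh residual: δ_res = (δ₀ + 1000)·f^(α−1) − 1000
α − 1 = -0.01880
f^(α−1) = 0.101^(-0.01880) = 1.044044
δ_res = (-0.2 + 1000) × 1.044044 − 1000 = 1043.835 − 1000 = 43.84 permil

43.8 permil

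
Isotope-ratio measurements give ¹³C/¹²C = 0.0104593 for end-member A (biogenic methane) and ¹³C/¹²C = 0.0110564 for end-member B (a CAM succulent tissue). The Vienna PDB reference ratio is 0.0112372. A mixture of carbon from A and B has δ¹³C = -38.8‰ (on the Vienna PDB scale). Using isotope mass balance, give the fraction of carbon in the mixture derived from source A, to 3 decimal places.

δ_A = (0.0104593/0.0112372 − 1)×1000 = (0.930775 − 1)×1000 = -69.225‰
δ_B = (0.0110564/0.0112372 − 1)×1000 = (0.983911 − 1)×1000 = -16.089‰
f_A = (δ_mix − δ_B)/(δ_A − δ_B) = (-38.8 − (-16.089))/(-69.225 − (-16.089))
f_A = -22.711 / -53.136 = 0.4274

0.427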